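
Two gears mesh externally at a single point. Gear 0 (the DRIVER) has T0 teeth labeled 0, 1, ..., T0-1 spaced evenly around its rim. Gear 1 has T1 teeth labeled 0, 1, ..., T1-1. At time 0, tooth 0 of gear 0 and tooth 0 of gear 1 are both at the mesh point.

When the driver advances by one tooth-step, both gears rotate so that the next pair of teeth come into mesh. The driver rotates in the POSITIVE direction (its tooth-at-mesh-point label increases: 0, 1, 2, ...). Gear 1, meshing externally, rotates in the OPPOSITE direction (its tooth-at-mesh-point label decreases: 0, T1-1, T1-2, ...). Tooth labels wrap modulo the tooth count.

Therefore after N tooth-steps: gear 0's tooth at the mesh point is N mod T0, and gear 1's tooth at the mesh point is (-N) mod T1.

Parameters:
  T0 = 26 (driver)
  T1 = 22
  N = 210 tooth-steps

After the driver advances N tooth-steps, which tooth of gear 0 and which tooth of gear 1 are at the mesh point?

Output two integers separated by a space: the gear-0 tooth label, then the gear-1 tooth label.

Answer: 2 10

Derivation:
Gear 0 (driver, T0=26): tooth at mesh = N mod T0
  210 = 8 * 26 + 2, so 210 mod 26 = 2
  gear 0 tooth = 2
Gear 1 (driven, T1=22): tooth at mesh = (-N) mod T1
  210 = 9 * 22 + 12, so 210 mod 22 = 12
  (-210) mod 22 = (-12) mod 22 = 22 - 12 = 10
Mesh after 210 steps: gear-0 tooth 2 meets gear-1 tooth 10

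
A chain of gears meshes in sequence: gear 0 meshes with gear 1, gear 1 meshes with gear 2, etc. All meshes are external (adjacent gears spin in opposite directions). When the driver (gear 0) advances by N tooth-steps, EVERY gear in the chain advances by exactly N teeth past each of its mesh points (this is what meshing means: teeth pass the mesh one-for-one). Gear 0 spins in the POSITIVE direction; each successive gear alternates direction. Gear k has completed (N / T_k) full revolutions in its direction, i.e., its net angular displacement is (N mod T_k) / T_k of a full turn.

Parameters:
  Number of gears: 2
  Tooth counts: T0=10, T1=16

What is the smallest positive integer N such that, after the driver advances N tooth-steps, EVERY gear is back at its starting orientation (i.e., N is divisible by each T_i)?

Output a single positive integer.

Answer: 80

Derivation:
Gear k returns to start when N is a multiple of T_k.
All gears at start simultaneously when N is a common multiple of [10, 16]; the smallest such N is lcm(10, 16).
Start: lcm = T0 = 10
Fold in T1=16: gcd(10, 16) = 2; lcm(10, 16) = 10 * 16 / 2 = 160 / 2 = 80
Full cycle length = 80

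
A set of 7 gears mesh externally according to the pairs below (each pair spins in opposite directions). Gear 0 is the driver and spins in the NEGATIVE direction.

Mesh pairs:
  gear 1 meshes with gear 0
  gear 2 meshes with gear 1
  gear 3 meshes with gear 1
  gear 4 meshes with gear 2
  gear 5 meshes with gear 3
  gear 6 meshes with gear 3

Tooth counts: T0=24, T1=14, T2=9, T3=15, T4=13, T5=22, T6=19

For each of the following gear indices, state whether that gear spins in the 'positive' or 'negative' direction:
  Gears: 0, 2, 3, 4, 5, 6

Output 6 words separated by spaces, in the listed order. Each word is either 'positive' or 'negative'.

Answer: negative negative negative positive positive positive

Derivation:
Gear 0 (driver): negative (depth 0)
  gear 1: meshes with gear 0 -> depth 1 -> positive (opposite of gear 0)
  gear 2: meshes with gear 1 -> depth 2 -> negative (opposite of gear 1)
  gear 3: meshes with gear 1 -> depth 2 -> negative (opposite of gear 1)
  gear 4: meshes with gear 2 -> depth 3 -> positive (opposite of gear 2)
  gear 5: meshes with gear 3 -> depth 3 -> positive (opposite of gear 3)
  gear 6: meshes with gear 3 -> depth 3 -> positive (opposite of gear 3)
Queried indices 0, 2, 3, 4, 5, 6 -> negative, negative, negative, positive, positive, positive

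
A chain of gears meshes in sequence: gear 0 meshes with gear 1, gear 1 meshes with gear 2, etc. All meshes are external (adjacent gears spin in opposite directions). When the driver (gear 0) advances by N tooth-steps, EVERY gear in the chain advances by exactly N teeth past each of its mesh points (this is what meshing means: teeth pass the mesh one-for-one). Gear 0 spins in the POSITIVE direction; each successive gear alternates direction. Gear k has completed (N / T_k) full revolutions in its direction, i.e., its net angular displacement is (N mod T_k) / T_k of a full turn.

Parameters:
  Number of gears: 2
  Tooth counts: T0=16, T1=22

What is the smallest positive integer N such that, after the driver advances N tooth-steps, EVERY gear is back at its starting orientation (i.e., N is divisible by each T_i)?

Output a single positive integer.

Answer: 176

Derivation:
Gear k returns to start when N is a multiple of T_k.
All gears at start simultaneously when N is a common multiple of [16, 22]; the smallest such N is lcm(16, 22).
Start: lcm = T0 = 16
Fold in T1=22: gcd(16, 22) = 2; lcm(16, 22) = 16 * 22 / 2 = 352 / 2 = 176
Full cycle length = 176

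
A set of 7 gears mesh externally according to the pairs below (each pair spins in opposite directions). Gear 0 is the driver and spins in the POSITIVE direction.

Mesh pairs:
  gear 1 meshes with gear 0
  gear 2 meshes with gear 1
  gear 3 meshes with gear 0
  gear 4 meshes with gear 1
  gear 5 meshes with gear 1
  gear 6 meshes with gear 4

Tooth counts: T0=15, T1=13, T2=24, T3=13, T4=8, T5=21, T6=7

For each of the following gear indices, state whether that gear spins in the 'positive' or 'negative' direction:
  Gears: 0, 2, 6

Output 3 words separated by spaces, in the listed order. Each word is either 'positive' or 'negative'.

Answer: positive positive negative

Derivation:
Gear 0 (driver): positive (depth 0)
  gear 1: meshes with gear 0 -> depth 1 -> negative (opposite of gear 0)
  gear 2: meshes with gear 1 -> depth 2 -> positive (opposite of gear 1)
  gear 3: meshes with gear 0 -> depth 1 -> negative (opposite of gear 0)
  gear 4: meshes with gear 1 -> depth 2 -> positive (opposite of gear 1)
  gear 5: meshes with gear 1 -> depth 2 -> positive (opposite of gear 1)
  gear 6: meshes with gear 4 -> depth 3 -> negative (opposite of gear 4)
Queried indices 0, 2, 6 -> positive, positive, negative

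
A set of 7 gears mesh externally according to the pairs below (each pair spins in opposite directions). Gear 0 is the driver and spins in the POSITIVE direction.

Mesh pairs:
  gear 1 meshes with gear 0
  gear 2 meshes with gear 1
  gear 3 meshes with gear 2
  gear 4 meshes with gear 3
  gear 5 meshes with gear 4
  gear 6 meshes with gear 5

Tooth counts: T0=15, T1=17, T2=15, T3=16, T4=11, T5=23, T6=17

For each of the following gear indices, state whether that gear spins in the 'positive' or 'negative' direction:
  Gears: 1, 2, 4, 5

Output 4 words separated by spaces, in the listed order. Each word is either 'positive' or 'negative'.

Answer: negative positive positive negative

Derivation:
Gear 0 (driver): positive (depth 0)
  gear 1: meshes with gear 0 -> depth 1 -> negative (opposite of gear 0)
  gear 2: meshes with gear 1 -> depth 2 -> positive (opposite of gear 1)
  gear 3: meshes with gear 2 -> depth 3 -> negative (opposite of gear 2)
  gear 4: meshes with gear 3 -> depth 4 -> positive (opposite of gear 3)
  gear 5: meshes with gear 4 -> depth 5 -> negative (opposite of gear 4)
  gear 6: meshes with gear 5 -> depth 6 -> positive (opposite of gear 5)
Queried indices 1, 2, 4, 5 -> negative, positive, positive, negative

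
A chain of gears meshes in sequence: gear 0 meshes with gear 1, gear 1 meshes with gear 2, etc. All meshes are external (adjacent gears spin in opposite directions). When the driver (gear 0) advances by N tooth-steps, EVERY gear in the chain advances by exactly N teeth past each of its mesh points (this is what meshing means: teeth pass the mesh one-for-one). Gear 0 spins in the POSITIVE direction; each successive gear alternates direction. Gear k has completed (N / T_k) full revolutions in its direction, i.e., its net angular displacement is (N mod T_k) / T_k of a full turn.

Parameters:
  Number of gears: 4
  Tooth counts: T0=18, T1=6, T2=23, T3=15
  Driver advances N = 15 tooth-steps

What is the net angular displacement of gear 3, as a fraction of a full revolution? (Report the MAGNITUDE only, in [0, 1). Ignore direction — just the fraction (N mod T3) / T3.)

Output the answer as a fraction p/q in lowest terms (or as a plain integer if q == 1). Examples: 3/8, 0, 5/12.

Answer: 0

Derivation:
Chain of 4 gears, tooth counts: [18, 6, 23, 15]
  gear 0: T0=18, direction=positive, advance = 15 mod 18 = 15 teeth = 15/18 turn
  gear 1: T1=6, direction=negative, advance = 15 mod 6 = 3 teeth = 3/6 turn
  gear 2: T2=23, direction=positive, advance = 15 mod 23 = 15 teeth = 15/23 turn
  gear 3: T3=15, direction=negative, advance = 15 mod 15 = 0 teeth = 0/15 turn
Gear 3: 15 mod 15 = 0
Fraction = 0 / 15 = 0/1 (gcd(0,15)=15) = 0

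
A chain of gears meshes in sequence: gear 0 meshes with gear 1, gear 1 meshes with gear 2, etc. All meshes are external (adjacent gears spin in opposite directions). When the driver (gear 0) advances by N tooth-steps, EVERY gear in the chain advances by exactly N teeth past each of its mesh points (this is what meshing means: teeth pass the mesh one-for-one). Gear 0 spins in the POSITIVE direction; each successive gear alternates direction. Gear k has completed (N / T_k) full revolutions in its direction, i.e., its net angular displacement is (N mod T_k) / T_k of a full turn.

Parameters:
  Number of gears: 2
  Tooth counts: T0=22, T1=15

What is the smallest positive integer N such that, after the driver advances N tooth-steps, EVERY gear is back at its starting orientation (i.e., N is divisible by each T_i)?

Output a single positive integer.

Answer: 330

Derivation:
Gear k returns to start when N is a multiple of T_k.
All gears at start simultaneously when N is a common multiple of [22, 15]; the smallest such N is lcm(22, 15).
Start: lcm = T0 = 22
Fold in T1=15: gcd(22, 15) = 1; lcm(22, 15) = 22 * 15 / 1 = 330 / 1 = 330
Full cycle length = 330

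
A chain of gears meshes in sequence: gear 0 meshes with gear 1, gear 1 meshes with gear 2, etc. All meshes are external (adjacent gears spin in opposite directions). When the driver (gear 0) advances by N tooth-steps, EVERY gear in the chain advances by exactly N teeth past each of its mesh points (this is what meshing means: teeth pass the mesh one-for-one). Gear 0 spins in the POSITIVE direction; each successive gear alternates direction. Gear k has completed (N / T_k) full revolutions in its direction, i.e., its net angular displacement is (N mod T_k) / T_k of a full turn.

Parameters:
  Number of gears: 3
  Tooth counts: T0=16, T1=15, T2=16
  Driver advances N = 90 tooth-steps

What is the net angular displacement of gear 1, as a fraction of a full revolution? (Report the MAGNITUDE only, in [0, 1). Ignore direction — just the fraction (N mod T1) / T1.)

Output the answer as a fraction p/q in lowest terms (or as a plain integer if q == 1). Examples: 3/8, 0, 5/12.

Answer: 0

Derivation:
Chain of 3 gears, tooth counts: [16, 15, 16]
  gear 0: T0=16, direction=positive, advance = 90 mod 16 = 10 teeth = 10/16 turn
  gear 1: T1=15, direction=negative, advance = 90 mod 15 = 0 teeth = 0/15 turn
  gear 2: T2=16, direction=positive, advance = 90 mod 16 = 10 teeth = 10/16 turn
Gear 1: 90 mod 15 = 0
Fraction = 0 / 15 = 0/1 (gcd(0,15)=15) = 0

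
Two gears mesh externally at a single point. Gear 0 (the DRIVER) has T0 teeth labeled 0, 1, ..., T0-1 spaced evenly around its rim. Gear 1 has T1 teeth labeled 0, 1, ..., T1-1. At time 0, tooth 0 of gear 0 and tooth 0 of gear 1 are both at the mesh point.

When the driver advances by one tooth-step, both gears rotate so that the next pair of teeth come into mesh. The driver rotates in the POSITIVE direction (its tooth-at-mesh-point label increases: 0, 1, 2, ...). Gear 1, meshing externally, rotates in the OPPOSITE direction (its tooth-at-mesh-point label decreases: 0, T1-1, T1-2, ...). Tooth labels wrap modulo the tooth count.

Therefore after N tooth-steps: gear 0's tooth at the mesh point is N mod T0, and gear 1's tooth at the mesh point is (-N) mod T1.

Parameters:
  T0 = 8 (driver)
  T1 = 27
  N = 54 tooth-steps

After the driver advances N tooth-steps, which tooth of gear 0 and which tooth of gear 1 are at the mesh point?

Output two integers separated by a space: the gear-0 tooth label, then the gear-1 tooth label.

Answer: 6 0

Derivation:
Gear 0 (driver, T0=8): tooth at mesh = N mod T0
  54 = 6 * 8 + 6, so 54 mod 8 = 6
  gear 0 tooth = 6
Gear 1 (driven, T1=27): tooth at mesh = (-N) mod T1
  54 = 2 * 27 + 0, so 54 mod 27 = 0
  (-54) mod 27 = 0
Mesh after 54 steps: gear-0 tooth 6 meets gear-1 tooth 0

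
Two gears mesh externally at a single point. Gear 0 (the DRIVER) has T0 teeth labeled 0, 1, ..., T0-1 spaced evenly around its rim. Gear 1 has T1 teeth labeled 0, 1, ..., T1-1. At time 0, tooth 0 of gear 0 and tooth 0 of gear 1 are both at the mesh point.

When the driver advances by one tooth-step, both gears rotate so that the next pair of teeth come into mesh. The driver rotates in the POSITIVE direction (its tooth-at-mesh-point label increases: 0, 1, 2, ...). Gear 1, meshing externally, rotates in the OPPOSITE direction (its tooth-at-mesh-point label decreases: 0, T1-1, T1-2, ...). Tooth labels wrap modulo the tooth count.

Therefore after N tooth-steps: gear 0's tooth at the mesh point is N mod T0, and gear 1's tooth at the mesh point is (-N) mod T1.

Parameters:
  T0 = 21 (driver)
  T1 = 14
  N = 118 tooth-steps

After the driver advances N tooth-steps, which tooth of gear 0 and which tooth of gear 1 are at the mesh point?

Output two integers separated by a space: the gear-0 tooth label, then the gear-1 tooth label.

Gear 0 (driver, T0=21): tooth at mesh = N mod T0
  118 = 5 * 21 + 13, so 118 mod 21 = 13
  gear 0 tooth = 13
Gear 1 (driven, T1=14): tooth at mesh = (-N) mod T1
  118 = 8 * 14 + 6, so 118 mod 14 = 6
  (-118) mod 14 = (-6) mod 14 = 14 - 6 = 8
Mesh after 118 steps: gear-0 tooth 13 meets gear-1 tooth 8

Answer: 13 8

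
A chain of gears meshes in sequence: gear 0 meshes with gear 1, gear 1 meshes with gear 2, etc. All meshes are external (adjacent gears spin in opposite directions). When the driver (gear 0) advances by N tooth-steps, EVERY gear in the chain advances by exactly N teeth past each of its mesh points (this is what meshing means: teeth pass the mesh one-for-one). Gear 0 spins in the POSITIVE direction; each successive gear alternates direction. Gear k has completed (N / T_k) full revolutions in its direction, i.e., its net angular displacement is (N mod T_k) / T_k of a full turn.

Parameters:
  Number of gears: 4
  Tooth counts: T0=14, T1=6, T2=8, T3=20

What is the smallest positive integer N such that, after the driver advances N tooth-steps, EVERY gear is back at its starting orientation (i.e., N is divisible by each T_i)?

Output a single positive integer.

Gear k returns to start when N is a multiple of T_k.
All gears at start simultaneously when N is a common multiple of [14, 6, 8, 20]; the smallest such N is lcm(14, 6, 8, 20).
Start: lcm = T0 = 14
Fold in T1=6: gcd(14, 6) = 2; lcm(14, 6) = 14 * 6 / 2 = 84 / 2 = 42
Fold in T2=8: gcd(42, 8) = 2; lcm(42, 8) = 42 * 8 / 2 = 336 / 2 = 168
Fold in T3=20: gcd(168, 20) = 4; lcm(168, 20) = 168 * 20 / 4 = 3360 / 4 = 840
Full cycle length = 840

Answer: 840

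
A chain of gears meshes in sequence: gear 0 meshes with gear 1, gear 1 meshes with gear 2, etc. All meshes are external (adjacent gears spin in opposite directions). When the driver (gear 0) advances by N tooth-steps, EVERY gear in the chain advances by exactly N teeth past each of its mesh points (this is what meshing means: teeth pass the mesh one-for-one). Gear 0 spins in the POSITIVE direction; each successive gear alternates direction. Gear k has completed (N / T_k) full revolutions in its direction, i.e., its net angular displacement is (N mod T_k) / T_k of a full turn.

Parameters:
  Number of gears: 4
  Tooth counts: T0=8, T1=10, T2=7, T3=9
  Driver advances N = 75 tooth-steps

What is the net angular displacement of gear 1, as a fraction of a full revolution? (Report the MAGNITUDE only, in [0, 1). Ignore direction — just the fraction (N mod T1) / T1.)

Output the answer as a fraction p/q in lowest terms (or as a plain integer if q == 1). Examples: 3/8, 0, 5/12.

Answer: 1/2

Derivation:
Chain of 4 gears, tooth counts: [8, 10, 7, 9]
  gear 0: T0=8, direction=positive, advance = 75 mod 8 = 3 teeth = 3/8 turn
  gear 1: T1=10, direction=negative, advance = 75 mod 10 = 5 teeth = 5/10 turn
  gear 2: T2=7, direction=positive, advance = 75 mod 7 = 5 teeth = 5/7 turn
  gear 3: T3=9, direction=negative, advance = 75 mod 9 = 3 teeth = 3/9 turn
Gear 1: 75 mod 10 = 5
Fraction = 5 / 10 = 1/2 (gcd(5,10)=5) = 1/2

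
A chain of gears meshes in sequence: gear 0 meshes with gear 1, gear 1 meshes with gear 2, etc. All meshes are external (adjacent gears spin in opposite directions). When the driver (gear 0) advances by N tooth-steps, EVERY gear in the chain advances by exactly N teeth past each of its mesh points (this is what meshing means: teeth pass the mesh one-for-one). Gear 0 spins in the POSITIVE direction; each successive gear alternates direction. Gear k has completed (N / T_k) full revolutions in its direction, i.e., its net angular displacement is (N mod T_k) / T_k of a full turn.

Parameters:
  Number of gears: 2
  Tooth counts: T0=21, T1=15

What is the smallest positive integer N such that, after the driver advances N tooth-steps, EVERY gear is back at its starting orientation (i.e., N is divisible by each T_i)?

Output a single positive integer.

Answer: 105

Derivation:
Gear k returns to start when N is a multiple of T_k.
All gears at start simultaneously when N is a common multiple of [21, 15]; the smallest such N is lcm(21, 15).
Start: lcm = T0 = 21
Fold in T1=15: gcd(21, 15) = 3; lcm(21, 15) = 21 * 15 / 3 = 315 / 3 = 105
Full cycle length = 105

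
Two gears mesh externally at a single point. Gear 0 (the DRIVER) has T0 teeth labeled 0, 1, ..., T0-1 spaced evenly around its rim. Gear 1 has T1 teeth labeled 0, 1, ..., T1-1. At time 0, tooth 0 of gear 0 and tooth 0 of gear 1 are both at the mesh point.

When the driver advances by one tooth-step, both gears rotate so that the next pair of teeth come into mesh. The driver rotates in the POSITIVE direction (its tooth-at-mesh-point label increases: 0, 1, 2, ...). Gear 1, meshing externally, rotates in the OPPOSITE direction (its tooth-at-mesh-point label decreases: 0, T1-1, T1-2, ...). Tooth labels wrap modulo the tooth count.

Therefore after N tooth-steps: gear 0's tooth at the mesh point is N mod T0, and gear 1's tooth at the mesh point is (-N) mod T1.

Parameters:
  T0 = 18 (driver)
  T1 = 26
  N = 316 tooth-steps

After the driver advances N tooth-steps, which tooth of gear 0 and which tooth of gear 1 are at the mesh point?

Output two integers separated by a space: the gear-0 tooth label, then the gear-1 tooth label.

Answer: 10 22

Derivation:
Gear 0 (driver, T0=18): tooth at mesh = N mod T0
  316 = 17 * 18 + 10, so 316 mod 18 = 10
  gear 0 tooth = 10
Gear 1 (driven, T1=26): tooth at mesh = (-N) mod T1
  316 = 12 * 26 + 4, so 316 mod 26 = 4
  (-316) mod 26 = (-4) mod 26 = 26 - 4 = 22
Mesh after 316 steps: gear-0 tooth 10 meets gear-1 tooth 22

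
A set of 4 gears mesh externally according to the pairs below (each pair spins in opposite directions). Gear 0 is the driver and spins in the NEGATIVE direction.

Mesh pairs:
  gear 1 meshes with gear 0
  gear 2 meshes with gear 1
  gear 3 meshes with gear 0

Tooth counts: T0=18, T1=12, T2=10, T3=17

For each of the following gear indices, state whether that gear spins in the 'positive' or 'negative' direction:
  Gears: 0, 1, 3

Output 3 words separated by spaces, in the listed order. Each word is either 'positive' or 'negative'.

Answer: negative positive positive

Derivation:
Gear 0 (driver): negative (depth 0)
  gear 1: meshes with gear 0 -> depth 1 -> positive (opposite of gear 0)
  gear 2: meshes with gear 1 -> depth 2 -> negative (opposite of gear 1)
  gear 3: meshes with gear 0 -> depth 1 -> positive (opposite of gear 0)
Queried indices 0, 1, 3 -> negative, positive, positive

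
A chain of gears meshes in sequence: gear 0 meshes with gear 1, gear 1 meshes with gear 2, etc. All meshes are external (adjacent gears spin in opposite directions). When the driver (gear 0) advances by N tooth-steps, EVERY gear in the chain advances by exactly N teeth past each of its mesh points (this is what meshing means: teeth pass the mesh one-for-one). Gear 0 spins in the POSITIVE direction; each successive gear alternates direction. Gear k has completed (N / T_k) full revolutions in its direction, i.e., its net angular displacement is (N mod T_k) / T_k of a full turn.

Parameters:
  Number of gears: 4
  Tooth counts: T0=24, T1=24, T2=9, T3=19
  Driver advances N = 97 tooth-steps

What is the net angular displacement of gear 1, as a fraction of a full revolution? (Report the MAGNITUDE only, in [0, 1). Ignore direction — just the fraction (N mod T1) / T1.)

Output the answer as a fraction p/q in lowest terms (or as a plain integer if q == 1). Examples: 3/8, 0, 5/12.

Chain of 4 gears, tooth counts: [24, 24, 9, 19]
  gear 0: T0=24, direction=positive, advance = 97 mod 24 = 1 teeth = 1/24 turn
  gear 1: T1=24, direction=negative, advance = 97 mod 24 = 1 teeth = 1/24 turn
  gear 2: T2=9, direction=positive, advance = 97 mod 9 = 7 teeth = 7/9 turn
  gear 3: T3=19, direction=negative, advance = 97 mod 19 = 2 teeth = 2/19 turn
Gear 1: 97 mod 24 = 1
Fraction = 1 / 24 = 1/24 (gcd(1,24)=1) = 1/24

Answer: 1/24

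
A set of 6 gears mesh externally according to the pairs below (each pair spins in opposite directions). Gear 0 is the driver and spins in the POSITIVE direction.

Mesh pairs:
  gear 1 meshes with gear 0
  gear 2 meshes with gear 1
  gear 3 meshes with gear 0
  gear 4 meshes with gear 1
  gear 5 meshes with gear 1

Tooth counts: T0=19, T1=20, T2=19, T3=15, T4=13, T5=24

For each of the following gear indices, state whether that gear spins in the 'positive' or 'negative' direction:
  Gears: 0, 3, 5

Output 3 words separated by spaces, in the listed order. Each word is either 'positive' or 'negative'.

Gear 0 (driver): positive (depth 0)
  gear 1: meshes with gear 0 -> depth 1 -> negative (opposite of gear 0)
  gear 2: meshes with gear 1 -> depth 2 -> positive (opposite of gear 1)
  gear 3: meshes with gear 0 -> depth 1 -> negative (opposite of gear 0)
  gear 4: meshes with gear 1 -> depth 2 -> positive (opposite of gear 1)
  gear 5: meshes with gear 1 -> depth 2 -> positive (opposite of gear 1)
Queried indices 0, 3, 5 -> positive, negative, positive

Answer: positive negative positive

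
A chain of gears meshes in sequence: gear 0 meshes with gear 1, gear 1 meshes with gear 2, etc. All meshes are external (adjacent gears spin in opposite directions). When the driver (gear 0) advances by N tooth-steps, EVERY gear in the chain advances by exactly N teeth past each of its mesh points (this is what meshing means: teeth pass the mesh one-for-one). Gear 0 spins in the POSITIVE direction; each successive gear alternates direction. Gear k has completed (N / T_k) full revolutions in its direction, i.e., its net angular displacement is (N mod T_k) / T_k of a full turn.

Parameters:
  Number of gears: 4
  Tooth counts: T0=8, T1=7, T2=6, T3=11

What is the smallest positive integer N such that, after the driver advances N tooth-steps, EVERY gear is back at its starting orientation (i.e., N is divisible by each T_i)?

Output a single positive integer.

Gear k returns to start when N is a multiple of T_k.
All gears at start simultaneously when N is a common multiple of [8, 7, 6, 11]; the smallest such N is lcm(8, 7, 6, 11).
Start: lcm = T0 = 8
Fold in T1=7: gcd(8, 7) = 1; lcm(8, 7) = 8 * 7 / 1 = 56 / 1 = 56
Fold in T2=6: gcd(56, 6) = 2; lcm(56, 6) = 56 * 6 / 2 = 336 / 2 = 168
Fold in T3=11: gcd(168, 11) = 1; lcm(168, 11) = 168 * 11 / 1 = 1848 / 1 = 1848
Full cycle length = 1848

Answer: 1848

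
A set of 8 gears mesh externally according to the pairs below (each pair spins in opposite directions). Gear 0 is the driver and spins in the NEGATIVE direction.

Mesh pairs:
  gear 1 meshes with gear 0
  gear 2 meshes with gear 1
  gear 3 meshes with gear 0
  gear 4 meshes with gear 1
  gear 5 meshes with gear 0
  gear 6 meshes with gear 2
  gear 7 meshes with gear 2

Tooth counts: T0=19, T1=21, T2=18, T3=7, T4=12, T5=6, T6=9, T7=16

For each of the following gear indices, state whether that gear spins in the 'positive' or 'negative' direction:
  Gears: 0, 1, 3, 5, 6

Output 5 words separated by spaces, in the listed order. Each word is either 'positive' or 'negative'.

Gear 0 (driver): negative (depth 0)
  gear 1: meshes with gear 0 -> depth 1 -> positive (opposite of gear 0)
  gear 2: meshes with gear 1 -> depth 2 -> negative (opposite of gear 1)
  gear 3: meshes with gear 0 -> depth 1 -> positive (opposite of gear 0)
  gear 4: meshes with gear 1 -> depth 2 -> negative (opposite of gear 1)
  gear 5: meshes with gear 0 -> depth 1 -> positive (opposite of gear 0)
  gear 6: meshes with gear 2 -> depth 3 -> positive (opposite of gear 2)
  gear 7: meshes with gear 2 -> depth 3 -> positive (opposite of gear 2)
Queried indices 0, 1, 3, 5, 6 -> negative, positive, positive, positive, positive

Answer: negative positive positive positive positive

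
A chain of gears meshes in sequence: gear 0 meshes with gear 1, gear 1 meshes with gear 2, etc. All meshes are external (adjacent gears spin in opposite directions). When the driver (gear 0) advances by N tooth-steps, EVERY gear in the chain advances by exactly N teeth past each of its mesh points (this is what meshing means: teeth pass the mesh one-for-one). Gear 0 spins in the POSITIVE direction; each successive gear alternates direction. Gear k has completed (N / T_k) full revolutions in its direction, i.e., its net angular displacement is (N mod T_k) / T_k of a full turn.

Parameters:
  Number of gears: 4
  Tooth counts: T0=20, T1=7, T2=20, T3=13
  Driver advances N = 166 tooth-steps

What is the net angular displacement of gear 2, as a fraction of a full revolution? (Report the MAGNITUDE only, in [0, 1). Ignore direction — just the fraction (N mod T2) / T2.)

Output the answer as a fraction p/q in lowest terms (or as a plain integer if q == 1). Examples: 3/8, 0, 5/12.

Answer: 3/10

Derivation:
Chain of 4 gears, tooth counts: [20, 7, 20, 13]
  gear 0: T0=20, direction=positive, advance = 166 mod 20 = 6 teeth = 6/20 turn
  gear 1: T1=7, direction=negative, advance = 166 mod 7 = 5 teeth = 5/7 turn
  gear 2: T2=20, direction=positive, advance = 166 mod 20 = 6 teeth = 6/20 turn
  gear 3: T3=13, direction=negative, advance = 166 mod 13 = 10 teeth = 10/13 turn
Gear 2: 166 mod 20 = 6
Fraction = 6 / 20 = 3/10 (gcd(6,20)=2) = 3/10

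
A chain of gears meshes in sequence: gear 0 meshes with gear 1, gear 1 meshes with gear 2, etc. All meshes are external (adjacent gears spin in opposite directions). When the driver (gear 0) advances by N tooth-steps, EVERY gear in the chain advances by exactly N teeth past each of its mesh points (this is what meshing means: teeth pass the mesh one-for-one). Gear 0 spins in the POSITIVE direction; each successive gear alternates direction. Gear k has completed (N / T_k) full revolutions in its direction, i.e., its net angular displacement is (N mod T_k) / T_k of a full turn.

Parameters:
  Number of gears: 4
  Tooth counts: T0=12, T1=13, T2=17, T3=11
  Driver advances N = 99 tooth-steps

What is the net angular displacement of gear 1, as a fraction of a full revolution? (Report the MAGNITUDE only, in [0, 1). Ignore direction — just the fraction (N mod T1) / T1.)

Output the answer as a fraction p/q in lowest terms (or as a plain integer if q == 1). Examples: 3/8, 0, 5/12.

Chain of 4 gears, tooth counts: [12, 13, 17, 11]
  gear 0: T0=12, direction=positive, advance = 99 mod 12 = 3 teeth = 3/12 turn
  gear 1: T1=13, direction=negative, advance = 99 mod 13 = 8 teeth = 8/13 turn
  gear 2: T2=17, direction=positive, advance = 99 mod 17 = 14 teeth = 14/17 turn
  gear 3: T3=11, direction=negative, advance = 99 mod 11 = 0 teeth = 0/11 turn
Gear 1: 99 mod 13 = 8
Fraction = 8 / 13 = 8/13 (gcd(8,13)=1) = 8/13

Answer: 8/13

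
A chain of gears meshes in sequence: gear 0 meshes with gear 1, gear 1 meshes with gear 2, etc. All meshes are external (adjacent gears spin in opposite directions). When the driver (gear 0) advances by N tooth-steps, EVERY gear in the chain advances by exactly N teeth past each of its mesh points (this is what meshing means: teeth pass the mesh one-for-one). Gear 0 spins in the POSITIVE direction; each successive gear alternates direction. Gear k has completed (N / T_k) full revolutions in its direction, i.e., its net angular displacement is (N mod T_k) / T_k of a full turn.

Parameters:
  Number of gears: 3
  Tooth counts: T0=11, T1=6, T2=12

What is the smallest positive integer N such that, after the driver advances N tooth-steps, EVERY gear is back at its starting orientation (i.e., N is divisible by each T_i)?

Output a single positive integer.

Answer: 132

Derivation:
Gear k returns to start when N is a multiple of T_k.
All gears at start simultaneously when N is a common multiple of [11, 6, 12]; the smallest such N is lcm(11, 6, 12).
Start: lcm = T0 = 11
Fold in T1=6: gcd(11, 6) = 1; lcm(11, 6) = 11 * 6 / 1 = 66 / 1 = 66
Fold in T2=12: gcd(66, 12) = 6; lcm(66, 12) = 66 * 12 / 6 = 792 / 6 = 132
Full cycle length = 132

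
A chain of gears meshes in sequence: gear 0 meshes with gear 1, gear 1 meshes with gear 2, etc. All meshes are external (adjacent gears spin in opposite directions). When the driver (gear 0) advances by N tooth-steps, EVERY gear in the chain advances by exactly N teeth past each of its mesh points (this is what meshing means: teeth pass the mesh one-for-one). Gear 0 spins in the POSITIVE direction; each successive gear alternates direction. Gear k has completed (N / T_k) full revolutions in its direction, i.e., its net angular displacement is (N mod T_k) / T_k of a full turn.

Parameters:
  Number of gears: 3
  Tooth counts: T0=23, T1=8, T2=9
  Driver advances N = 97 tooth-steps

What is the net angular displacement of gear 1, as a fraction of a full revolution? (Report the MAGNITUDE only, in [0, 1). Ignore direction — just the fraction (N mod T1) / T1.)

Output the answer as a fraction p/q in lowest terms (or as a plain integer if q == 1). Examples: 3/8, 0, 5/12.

Answer: 1/8

Derivation:
Chain of 3 gears, tooth counts: [23, 8, 9]
  gear 0: T0=23, direction=positive, advance = 97 mod 23 = 5 teeth = 5/23 turn
  gear 1: T1=8, direction=negative, advance = 97 mod 8 = 1 teeth = 1/8 turn
  gear 2: T2=9, direction=positive, advance = 97 mod 9 = 7 teeth = 7/9 turn
Gear 1: 97 mod 8 = 1
Fraction = 1 / 8 = 1/8 (gcd(1,8)=1) = 1/8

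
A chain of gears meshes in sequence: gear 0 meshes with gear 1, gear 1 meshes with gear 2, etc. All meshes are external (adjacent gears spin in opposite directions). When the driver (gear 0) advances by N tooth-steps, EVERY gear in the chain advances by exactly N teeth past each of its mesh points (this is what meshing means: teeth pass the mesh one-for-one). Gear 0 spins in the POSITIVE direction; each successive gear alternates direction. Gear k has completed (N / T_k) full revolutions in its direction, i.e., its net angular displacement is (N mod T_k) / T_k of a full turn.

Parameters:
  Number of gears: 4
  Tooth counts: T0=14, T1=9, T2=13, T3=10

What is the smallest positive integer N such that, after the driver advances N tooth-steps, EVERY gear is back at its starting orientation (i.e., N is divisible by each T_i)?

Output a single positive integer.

Gear k returns to start when N is a multiple of T_k.
All gears at start simultaneously when N is a common multiple of [14, 9, 13, 10]; the smallest such N is lcm(14, 9, 13, 10).
Start: lcm = T0 = 14
Fold in T1=9: gcd(14, 9) = 1; lcm(14, 9) = 14 * 9 / 1 = 126 / 1 = 126
Fold in T2=13: gcd(126, 13) = 1; lcm(126, 13) = 126 * 13 / 1 = 1638 / 1 = 1638
Fold in T3=10: gcd(1638, 10) = 2; lcm(1638, 10) = 1638 * 10 / 2 = 16380 / 2 = 8190
Full cycle length = 8190

Answer: 8190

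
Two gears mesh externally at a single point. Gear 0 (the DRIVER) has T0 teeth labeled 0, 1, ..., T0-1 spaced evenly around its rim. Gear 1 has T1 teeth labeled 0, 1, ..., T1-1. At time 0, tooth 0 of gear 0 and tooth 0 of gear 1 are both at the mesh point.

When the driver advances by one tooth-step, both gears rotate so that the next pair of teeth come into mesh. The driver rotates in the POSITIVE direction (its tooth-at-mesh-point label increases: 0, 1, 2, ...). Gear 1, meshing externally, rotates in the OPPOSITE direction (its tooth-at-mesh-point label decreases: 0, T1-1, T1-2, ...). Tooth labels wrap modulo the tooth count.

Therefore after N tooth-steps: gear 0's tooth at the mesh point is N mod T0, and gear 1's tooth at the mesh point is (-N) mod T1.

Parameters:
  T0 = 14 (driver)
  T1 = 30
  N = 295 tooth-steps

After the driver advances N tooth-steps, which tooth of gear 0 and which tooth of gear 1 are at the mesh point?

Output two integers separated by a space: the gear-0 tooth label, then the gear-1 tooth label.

Answer: 1 5

Derivation:
Gear 0 (driver, T0=14): tooth at mesh = N mod T0
  295 = 21 * 14 + 1, so 295 mod 14 = 1
  gear 0 tooth = 1
Gear 1 (driven, T1=30): tooth at mesh = (-N) mod T1
  295 = 9 * 30 + 25, so 295 mod 30 = 25
  (-295) mod 30 = (-25) mod 30 = 30 - 25 = 5
Mesh after 295 steps: gear-0 tooth 1 meets gear-1 tooth 5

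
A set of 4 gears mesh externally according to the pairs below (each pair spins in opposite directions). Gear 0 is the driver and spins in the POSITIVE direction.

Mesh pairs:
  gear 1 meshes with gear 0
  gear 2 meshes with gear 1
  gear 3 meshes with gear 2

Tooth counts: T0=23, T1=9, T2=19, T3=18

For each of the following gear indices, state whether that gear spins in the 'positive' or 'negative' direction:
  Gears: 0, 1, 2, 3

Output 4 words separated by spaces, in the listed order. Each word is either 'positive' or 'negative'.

Gear 0 (driver): positive (depth 0)
  gear 1: meshes with gear 0 -> depth 1 -> negative (opposite of gear 0)
  gear 2: meshes with gear 1 -> depth 2 -> positive (opposite of gear 1)
  gear 3: meshes with gear 2 -> depth 3 -> negative (opposite of gear 2)
Queried indices 0, 1, 2, 3 -> positive, negative, positive, negative

Answer: positive negative positive negative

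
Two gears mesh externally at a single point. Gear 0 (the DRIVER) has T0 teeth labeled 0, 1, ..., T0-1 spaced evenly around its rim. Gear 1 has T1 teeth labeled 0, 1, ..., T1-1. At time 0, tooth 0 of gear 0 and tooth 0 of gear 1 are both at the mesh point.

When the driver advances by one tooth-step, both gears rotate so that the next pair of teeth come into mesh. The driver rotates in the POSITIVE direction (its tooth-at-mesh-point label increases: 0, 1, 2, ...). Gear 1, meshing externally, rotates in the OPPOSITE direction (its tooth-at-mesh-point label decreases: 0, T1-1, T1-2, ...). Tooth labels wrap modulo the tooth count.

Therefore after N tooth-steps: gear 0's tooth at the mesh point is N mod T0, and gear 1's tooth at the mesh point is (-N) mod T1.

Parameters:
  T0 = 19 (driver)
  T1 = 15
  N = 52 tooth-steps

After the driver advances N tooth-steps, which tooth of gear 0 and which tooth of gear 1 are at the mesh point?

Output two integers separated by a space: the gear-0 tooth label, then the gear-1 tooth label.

Answer: 14 8

Derivation:
Gear 0 (driver, T0=19): tooth at mesh = N mod T0
  52 = 2 * 19 + 14, so 52 mod 19 = 14
  gear 0 tooth = 14
Gear 1 (driven, T1=15): tooth at mesh = (-N) mod T1
  52 = 3 * 15 + 7, so 52 mod 15 = 7
  (-52) mod 15 = (-7) mod 15 = 15 - 7 = 8
Mesh after 52 steps: gear-0 tooth 14 meets gear-1 tooth 8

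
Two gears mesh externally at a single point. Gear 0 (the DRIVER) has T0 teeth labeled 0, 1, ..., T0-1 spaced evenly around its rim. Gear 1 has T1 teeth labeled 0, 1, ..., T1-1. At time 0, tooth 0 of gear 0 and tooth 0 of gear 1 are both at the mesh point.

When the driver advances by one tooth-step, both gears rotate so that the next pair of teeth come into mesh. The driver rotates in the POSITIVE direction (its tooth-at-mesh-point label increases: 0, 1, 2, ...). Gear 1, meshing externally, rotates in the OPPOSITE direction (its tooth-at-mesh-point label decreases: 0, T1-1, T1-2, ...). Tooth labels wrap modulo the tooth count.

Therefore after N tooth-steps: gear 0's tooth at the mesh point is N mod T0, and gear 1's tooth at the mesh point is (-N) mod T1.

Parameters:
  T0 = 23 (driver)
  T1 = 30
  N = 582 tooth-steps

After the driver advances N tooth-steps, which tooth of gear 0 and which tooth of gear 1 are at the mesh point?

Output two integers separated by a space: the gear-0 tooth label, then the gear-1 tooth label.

Answer: 7 18

Derivation:
Gear 0 (driver, T0=23): tooth at mesh = N mod T0
  582 = 25 * 23 + 7, so 582 mod 23 = 7
  gear 0 tooth = 7
Gear 1 (driven, T1=30): tooth at mesh = (-N) mod T1
  582 = 19 * 30 + 12, so 582 mod 30 = 12
  (-582) mod 30 = (-12) mod 30 = 30 - 12 = 18
Mesh after 582 steps: gear-0 tooth 7 meets gear-1 tooth 18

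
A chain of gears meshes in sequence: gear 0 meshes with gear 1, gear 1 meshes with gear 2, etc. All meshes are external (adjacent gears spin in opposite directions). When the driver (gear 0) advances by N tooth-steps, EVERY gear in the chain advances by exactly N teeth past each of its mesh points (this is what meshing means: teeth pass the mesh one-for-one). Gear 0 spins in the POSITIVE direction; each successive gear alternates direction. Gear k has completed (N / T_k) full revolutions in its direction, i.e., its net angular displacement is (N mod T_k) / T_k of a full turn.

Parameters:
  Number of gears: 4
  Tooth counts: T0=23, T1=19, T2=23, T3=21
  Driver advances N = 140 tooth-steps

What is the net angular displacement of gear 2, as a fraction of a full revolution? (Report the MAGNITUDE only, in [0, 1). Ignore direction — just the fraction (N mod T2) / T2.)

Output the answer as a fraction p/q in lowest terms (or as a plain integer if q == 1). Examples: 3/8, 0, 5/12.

Chain of 4 gears, tooth counts: [23, 19, 23, 21]
  gear 0: T0=23, direction=positive, advance = 140 mod 23 = 2 teeth = 2/23 turn
  gear 1: T1=19, direction=negative, advance = 140 mod 19 = 7 teeth = 7/19 turn
  gear 2: T2=23, direction=positive, advance = 140 mod 23 = 2 teeth = 2/23 turn
  gear 3: T3=21, direction=negative, advance = 140 mod 21 = 14 teeth = 14/21 turn
Gear 2: 140 mod 23 = 2
Fraction = 2 / 23 = 2/23 (gcd(2,23)=1) = 2/23

Answer: 2/23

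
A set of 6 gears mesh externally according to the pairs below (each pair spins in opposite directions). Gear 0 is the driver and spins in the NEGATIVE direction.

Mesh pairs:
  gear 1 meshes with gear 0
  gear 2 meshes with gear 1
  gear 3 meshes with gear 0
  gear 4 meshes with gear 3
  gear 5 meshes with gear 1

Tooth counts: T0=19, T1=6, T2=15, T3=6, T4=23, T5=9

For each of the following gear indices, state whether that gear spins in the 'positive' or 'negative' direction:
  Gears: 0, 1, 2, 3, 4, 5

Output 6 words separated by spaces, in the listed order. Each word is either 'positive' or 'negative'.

Answer: negative positive negative positive negative negative

Derivation:
Gear 0 (driver): negative (depth 0)
  gear 1: meshes with gear 0 -> depth 1 -> positive (opposite of gear 0)
  gear 2: meshes with gear 1 -> depth 2 -> negative (opposite of gear 1)
  gear 3: meshes with gear 0 -> depth 1 -> positive (opposite of gear 0)
  gear 4: meshes with gear 3 -> depth 2 -> negative (opposite of gear 3)
  gear 5: meshes with gear 1 -> depth 2 -> negative (opposite of gear 1)
Queried indices 0, 1, 2, 3, 4, 5 -> negative, positive, negative, positive, negative, negative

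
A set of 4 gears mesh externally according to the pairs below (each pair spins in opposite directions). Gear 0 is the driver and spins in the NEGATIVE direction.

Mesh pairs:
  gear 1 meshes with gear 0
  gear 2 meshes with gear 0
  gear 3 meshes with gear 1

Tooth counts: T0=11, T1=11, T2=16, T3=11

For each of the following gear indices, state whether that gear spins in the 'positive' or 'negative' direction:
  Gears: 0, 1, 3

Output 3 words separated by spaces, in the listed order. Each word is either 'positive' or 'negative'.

Gear 0 (driver): negative (depth 0)
  gear 1: meshes with gear 0 -> depth 1 -> positive (opposite of gear 0)
  gear 2: meshes with gear 0 -> depth 1 -> positive (opposite of gear 0)
  gear 3: meshes with gear 1 -> depth 2 -> negative (opposite of gear 1)
Queried indices 0, 1, 3 -> negative, positive, negative

Answer: negative positive negative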